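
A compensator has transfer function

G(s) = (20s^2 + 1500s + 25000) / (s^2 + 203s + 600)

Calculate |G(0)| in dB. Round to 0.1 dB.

G(0) = 25000 / 600 ≈ 41.667
20 log₁₀(41.667) ≈ 32.40 dB

32.4 dB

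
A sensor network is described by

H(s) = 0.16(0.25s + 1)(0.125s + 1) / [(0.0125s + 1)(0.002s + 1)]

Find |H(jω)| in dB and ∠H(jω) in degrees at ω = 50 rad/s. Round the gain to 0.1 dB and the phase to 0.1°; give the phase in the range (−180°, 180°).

20.6 dB, 128.6°

At ω = 50 rad/s:
zero (1 + j50·0.25) = 1 + j12.5 → |·| ≈ 12.54, ∠ ≈ 85.43°
zero (1 + j50·0.125) = 1 + j6.25 → |·| ≈ 6.3295, ∠ ≈ 80.91°
pole (1 + j50·0.0125) = 1 + j0.625 → |·| ≈ 1.1792, ∠ ≈ 32.01°
pole (1 + j50·0.002) = 1 + j0.1 → |·| ≈ 1.005, ∠ ≈ 5.71°
|H| = 0.16 · 12.54 · 6.3295 / (1.1792 · 1.005) ≈ 10.716
Gain = 20 log₁₀(10.716) ≈ 20.60 dB
∠H = (85.43° + 80.91°) − (32.01° + 5.71°) = 128.62°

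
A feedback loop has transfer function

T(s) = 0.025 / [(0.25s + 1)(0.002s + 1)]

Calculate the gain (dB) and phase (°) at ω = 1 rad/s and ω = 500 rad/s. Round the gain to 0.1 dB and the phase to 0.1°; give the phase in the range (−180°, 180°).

ω = 1: -32.3 dB, -14.2°; ω = 500: -77.0 dB, -134.5°

At ω = 1 rad/s:
pole (1 + j1·0.25) = 1 + j0.25 → |·| ≈ 1.0308, ∠ ≈ 14.04°
pole (1 + j1·0.002) = 1 + j0.002 → |·| ≈ 1, ∠ ≈ 0.11°
|T| = 0.025 · 1 / (1.0308 · 1) ≈ 0.024253
Gain = 20 log₁₀(0.024253) ≈ -32.30 dB
∠T = (0°) − (14.04° + 0.11°) = -14.15°

At ω = 500 rad/s:
pole (1 + j500·0.25) = 1 + j125 → |·| ≈ 125, ∠ ≈ 89.54°
pole (1 + j500·0.002) = 1 + j1 → |·| ≈ 1.4142, ∠ ≈ 45.00°
|T| = 0.025 · 1 / (125 · 1.4142) ≈ 0.00014142
Gain = 20 log₁₀(0.00014142) ≈ -76.99 dB
∠T = (0°) − (89.54° + 45.00°) = -134.54°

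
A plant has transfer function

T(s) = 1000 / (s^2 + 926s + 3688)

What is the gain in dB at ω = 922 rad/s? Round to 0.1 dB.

-61.6 dB

Substitute s = j922:
Numerator: 1000 = 1000 + j0
Denominator: (j922)^2 + 926(j922) + 3688 = -846396 + j853772
|N| = √(1000² + 0²) ≈ 1000, ∠N ≈ 0.00°
|D| = √(846396² + 853772²) ≈ 1.2022e+06, ∠D ≈ 134.75°
|T| = 1000 / 1.2022e+06 ≈ 0.00083181
Gain = 20 log₁₀(0.00083181) ≈ -61.60 dB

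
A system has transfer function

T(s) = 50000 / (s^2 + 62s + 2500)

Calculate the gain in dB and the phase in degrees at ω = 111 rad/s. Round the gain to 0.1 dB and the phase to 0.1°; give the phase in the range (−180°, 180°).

12.4 dB, -145.0°

At s = jω = j111:
quadratic: (j111)² + 62·j111 + 2500 = -9821 + j6882 → |·| ≈ 11992, ∠ ≈ 144.98°
|T| = 50000 / 11992 ≈ 4.1694
Gain = 20 log₁₀(4.1694) ≈ 12.40 dB
∠T = 0.00° − 144.98° = -144.98°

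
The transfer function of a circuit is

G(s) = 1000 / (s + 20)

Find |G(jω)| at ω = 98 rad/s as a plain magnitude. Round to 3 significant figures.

10.0

Substitute s = j98:
Numerator: 1000 = 1000 + j0
Denominator: (j98) + 20 = 20 + j98
|N| = √(1000² + 0²) ≈ 1000, ∠N ≈ 0.00°
|D| = √(20² + 98²) ≈ 100.02, ∠D ≈ 78.47°
|G| = 1000 / 100.02 ≈ 9.998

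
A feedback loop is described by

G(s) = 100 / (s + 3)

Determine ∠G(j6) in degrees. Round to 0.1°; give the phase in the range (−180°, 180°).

Substitute s = j6:
Numerator: 100 = 100 + j0
Denominator: (j6) + 3 = 3 + j6
|N| = √(100² + 0²) ≈ 100, ∠N ≈ 0.00°
|D| = √(3² + 6²) ≈ 6.7082, ∠D ≈ 63.43°
∠G = 0.00° − 63.43° = -63.43°

-63.4°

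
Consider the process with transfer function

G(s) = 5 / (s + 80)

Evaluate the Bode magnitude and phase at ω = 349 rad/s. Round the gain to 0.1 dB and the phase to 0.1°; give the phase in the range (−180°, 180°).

Substitute s = j349:
Numerator: 5 = 5 + j0
Denominator: (j349) + 80 = 80 + j349
|N| = √(5² + 0²) ≈ 5, ∠N ≈ 0.00°
|D| = √(80² + 349²) ≈ 358.05, ∠D ≈ 77.09°
|G| = 5 / 358.05 ≈ 0.013965
Gain = 20 log₁₀(0.013965) ≈ -37.10 dB
∠G = 0.00° − 77.09° = -77.09°

-37.1 dB, -77.1°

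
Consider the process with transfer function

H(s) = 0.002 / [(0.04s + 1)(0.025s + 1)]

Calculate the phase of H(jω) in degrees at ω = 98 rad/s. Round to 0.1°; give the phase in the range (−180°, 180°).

At ω = 98 rad/s:
pole (1 + j98·0.04) = 1 + j3.92 → |·| ≈ 4.0455, ∠ ≈ 75.69°
pole (1 + j98·0.025) = 1 + j2.45 → |·| ≈ 2.6462, ∠ ≈ 67.80°
∠H = (0°) − (75.69° + 67.80°) = -143.49°

-143.5°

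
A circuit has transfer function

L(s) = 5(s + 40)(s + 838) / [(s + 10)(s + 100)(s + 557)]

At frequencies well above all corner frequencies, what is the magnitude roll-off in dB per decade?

-20 dB/decade

Each pole contributes −20 dB/decade at high frequency; each zero contributes +20 dB/decade.
Net: 2 zero(s) − 3 pole(s) → -20 dB/decade.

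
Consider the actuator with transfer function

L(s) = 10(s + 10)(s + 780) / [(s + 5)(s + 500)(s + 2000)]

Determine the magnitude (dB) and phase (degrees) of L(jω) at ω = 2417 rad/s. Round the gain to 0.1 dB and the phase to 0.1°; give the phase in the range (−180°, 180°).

-49.7 dB, -56.7°

At s = jω = j2417:
zero (s+10): 10 + j2417 → |·| = √(10²+2417²) = √5841989 ≈ 2417, ∠ = arctan(2417/10) ≈ 89.76°
zero (s+780): 780 + j2417 → |·| = √(780²+2417²) = √6450289 ≈ 2539.7, ∠ = arctan(2417/780) ≈ 72.11°
pole (s+5): 5 + j2417 → |·| = √(5²+2417²) = √5841914 ≈ 2417, ∠ = arctan(2417/5) ≈ 89.88°
pole (s+500): 500 + j2417 → |·| = √(500²+2417²) = √6091889 ≈ 2468.2, ∠ = arctan(2417/500) ≈ 78.31°
pole (s+2000): 2000 + j2417 → |·| = √(2000²+2417²) = √9841889 ≈ 3137.2, ∠ = arctan(2417/2000) ≈ 50.39°
|L| = 10 · 6.1385e+06 / 1.8715e+10 ≈ 0.00328
Gain = 20 log₁₀(0.00328) ≈ -49.68 dB
∠L = 161.87° − 218.58° = -56.71°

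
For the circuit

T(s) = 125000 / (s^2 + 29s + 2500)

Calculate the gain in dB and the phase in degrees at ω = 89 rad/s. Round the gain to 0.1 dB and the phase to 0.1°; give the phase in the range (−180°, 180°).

26.4 dB, -154.5°

At s = jω = j89:
quadratic: (j89)² + 29·j89 + 2500 = -5421 + j2581 → |·| ≈ 6004.1, ∠ ≈ 154.54°
|T| = 125000 / 6004.1 ≈ 20.819
Gain = 20 log₁₀(20.819) ≈ 26.37 dB
∠T = 0.00° − 154.54° = -154.54°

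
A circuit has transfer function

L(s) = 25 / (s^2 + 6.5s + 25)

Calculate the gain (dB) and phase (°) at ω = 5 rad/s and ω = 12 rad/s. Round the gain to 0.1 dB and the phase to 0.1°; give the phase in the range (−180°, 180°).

At s = jω = j5:
quadratic: (j5)² + 6.5·j5 + 25 = 0 + j32.5 → |·| ≈ 32.5, ∠ ≈ 90.00°
|L| = 25 / 32.5 ≈ 0.76923
Gain = 20 log₁₀(0.76923) ≈ -2.28 dB
∠L = 0.00° − 90.00° = -90.00°

At s = jω = j12:
quadratic: (j12)² + 6.5·j12 + 25 = -119 + j78 → |·| ≈ 142.28, ∠ ≈ 146.76°
|L| = 25 / 142.28 ≈ 0.17571
Gain = 20 log₁₀(0.17571) ≈ -15.10 dB
∠L = 0.00° − 146.76° = -146.76°

ω = 5: -2.3 dB, -90.0°; ω = 12: -15.1 dB, -146.8°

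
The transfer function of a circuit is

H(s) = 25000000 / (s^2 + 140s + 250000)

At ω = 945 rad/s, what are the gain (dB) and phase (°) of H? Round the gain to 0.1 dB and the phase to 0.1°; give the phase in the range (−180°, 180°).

At s = jω = j945:
quadratic: (j945)² + 140·j945 + 250000 = -643025 + j132300 → |·| ≈ 6.5649e+05, ∠ ≈ 168.37°
|H| = 25000000 / 6.5649e+05 ≈ 38.081
Gain = 20 log₁₀(38.081) ≈ 31.61 dB
∠H = 0.00° − 168.37° = -168.37°

31.6 dB, -168.4°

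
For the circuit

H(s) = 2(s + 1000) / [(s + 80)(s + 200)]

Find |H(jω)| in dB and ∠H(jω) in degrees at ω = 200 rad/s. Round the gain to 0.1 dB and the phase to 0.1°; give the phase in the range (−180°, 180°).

-29.5 dB, -101.9°

At s = jω = j200:
zero (s+1000): 1000 + j200 → |·| = √(1000²+200²) = √1040000 ≈ 1019.8, ∠ = arctan(200/1000) ≈ 11.31°
pole (s+80): 80 + j200 → |·| = √(80²+200²) = √46400 ≈ 215.41, ∠ = arctan(200/80) ≈ 68.20°
pole (s+200): 200 + j200 → |·| = √(200²+200²) = √80000 ≈ 282.84, ∠ = arctan(200/200) ≈ 45.00°
|H| = 2 · 1019.8 / 60927 ≈ 0.033476
Gain = 20 log₁₀(0.033476) ≈ -29.51 dB
∠H = 11.31° − 113.20° = -101.89°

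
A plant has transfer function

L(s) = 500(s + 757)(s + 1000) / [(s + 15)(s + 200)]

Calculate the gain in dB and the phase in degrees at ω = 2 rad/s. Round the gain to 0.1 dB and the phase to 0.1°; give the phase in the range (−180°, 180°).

101.9 dB, -7.9°

At s = jω = j2:
zero (s+757): 757 + j2 → |·| = √(757²+2²) = √573053 ≈ 757, ∠ = arctan(2/757) ≈ 0.15°
zero (s+1000): 1000 + j2 → |·| = √(1000²+2²) = √1000004 ≈ 1000, ∠ = arctan(2/1000) ≈ 0.11°
pole (s+15): 15 + j2 → |·| = √(15²+2²) = √229 ≈ 15.133, ∠ = arctan(2/15) ≈ 7.59°
pole (s+200): 200 + j2 → |·| = √(200²+2²) = √40004 ≈ 200.01, ∠ = arctan(2/200) ≈ 0.57°
|L| = 500 · 7.57e+05 / 3026.8 ≈ 1.2505e+05
Gain = 20 log₁₀(1.2505e+05) ≈ 101.94 dB
∠L = 0.26° − 8.16° = -7.90°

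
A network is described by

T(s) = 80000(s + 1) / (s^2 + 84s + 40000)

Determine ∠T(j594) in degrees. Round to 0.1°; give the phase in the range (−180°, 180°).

-81.0°

At s = jω = j594:
zero (s+1): 1 + j594 → |·| = √(1²+594²) = √352837 ≈ 594, ∠ = arctan(594/1) ≈ 89.90°
quadratic: (j594)² + 84·j594 + 40000 = -312836 + j49896 → |·| ≈ 3.1679e+05, ∠ ≈ 170.94°
∠T = 89.90° − 170.94° = -81.04°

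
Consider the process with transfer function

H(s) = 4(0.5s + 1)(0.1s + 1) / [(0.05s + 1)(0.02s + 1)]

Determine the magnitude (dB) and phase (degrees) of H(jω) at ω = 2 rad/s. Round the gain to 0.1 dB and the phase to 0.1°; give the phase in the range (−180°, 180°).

15.2 dB, 48.3°

At ω = 2 rad/s:
zero (1 + j2·0.5) = 1 + j1 → |·| ≈ 1.4142, ∠ ≈ 45.00°
zero (1 + j2·0.1) = 1 + j0.2 → |·| ≈ 1.0198, ∠ ≈ 11.31°
pole (1 + j2·0.05) = 1 + j0.1 → |·| ≈ 1.005, ∠ ≈ 5.71°
pole (1 + j2·0.02) = 1 + j0.04 → |·| ≈ 1.0008, ∠ ≈ 2.29°
|H| = 4 · 1.4142 · 1.0198 / (1.005 · 1.0008) ≈ 5.7355
Gain = 20 log₁₀(5.7355) ≈ 15.17 dB
∠H = (45.00° + 11.31°) − (5.71° + 2.29°) = 48.31°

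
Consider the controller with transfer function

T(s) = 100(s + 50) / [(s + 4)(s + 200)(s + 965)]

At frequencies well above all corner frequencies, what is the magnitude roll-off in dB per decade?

Each pole contributes −20 dB/decade at high frequency; each zero contributes +20 dB/decade.
Net: 1 zero(s) − 3 pole(s) → -40 dB/decade.

-40 dB/decade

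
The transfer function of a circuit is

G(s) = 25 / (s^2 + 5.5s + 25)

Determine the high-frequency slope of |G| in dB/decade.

-40 dB/decade

Each pole contributes −20 dB/decade at high frequency; each zero contributes +20 dB/decade.
Net: 0 zero(s) − 2 pole(s) → -40 dB/decade.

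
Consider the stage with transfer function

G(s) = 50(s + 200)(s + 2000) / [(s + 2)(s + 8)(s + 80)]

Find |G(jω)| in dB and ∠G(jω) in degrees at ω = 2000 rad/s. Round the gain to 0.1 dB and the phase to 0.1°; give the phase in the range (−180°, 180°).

At s = jω = j2000:
zero (s+200): 200 + j2000 → |·| = √(200²+2000²) = √4040000 ≈ 2010, ∠ = arctan(2000/200) ≈ 84.29°
zero (s+2000): 2000 + j2000 → |·| = √(2000²+2000²) = √8000000 ≈ 2828.4, ∠ = arctan(2000/2000) ≈ 45.00°
pole (s+2): 2 + j2000 → |·| = √(2²+2000²) = √4000004 ≈ 2000, ∠ = arctan(2000/2) ≈ 89.94°
pole (s+8): 8 + j2000 → |·| = √(8²+2000²) = √4000064 ≈ 2000, ∠ = arctan(2000/8) ≈ 89.77°
pole (s+80): 80 + j2000 → |·| = √(80²+2000²) = √4006400 ≈ 2001.6, ∠ = arctan(2000/80) ≈ 87.71°
|G| = 50 · 5.6851e+06 / 8.0064e+09 ≈ 0.035503
Gain = 20 log₁₀(0.035503) ≈ -28.99 dB
∠G = 129.29° − 267.42° = -138.13°

-29.0 dB, -138.1°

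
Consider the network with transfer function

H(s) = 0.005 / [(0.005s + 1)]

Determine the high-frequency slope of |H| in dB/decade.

Each pole contributes −20 dB/decade at high frequency; each zero contributes +20 dB/decade.
Net: 0 zero(s) − 1 pole(s) → -20 dB/decade.

-20 dB/decade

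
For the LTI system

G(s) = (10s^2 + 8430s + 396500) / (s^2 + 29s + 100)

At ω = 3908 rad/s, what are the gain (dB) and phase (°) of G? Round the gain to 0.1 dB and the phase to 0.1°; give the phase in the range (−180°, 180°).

Substitute s = j3908:
Numerator: 10(j3908)^2 + 8430(j3908) + 396500 = -152328140 + j32944440
Denominator: (j3908)^2 + 29(j3908) + 100 = -15272364 + j113332
|N| = √(152328140² + 32944440²) ≈ 1.5585e+08, ∠N ≈ 167.80°
|D| = √(15272364² + 113332²) ≈ 1.5273e+07, ∠D ≈ 179.57°
|G| = 1.5585e+08 / 1.5273e+07 ≈ 10.204
Gain = 20 log₁₀(10.204) ≈ 20.18 dB
∠G = 167.80° − 179.57° = -11.77°

20.2 dB, -11.8°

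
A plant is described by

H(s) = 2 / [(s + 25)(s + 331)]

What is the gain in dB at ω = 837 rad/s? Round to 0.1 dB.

-111.5 dB

At s = jω = j837:
pole (s+25): 25 + j837 → |·| = √(25²+837²) = √701194 ≈ 837.37, ∠ = arctan(837/25) ≈ 88.29°
pole (s+331): 331 + j837 → |·| = √(331²+837²) = √810130 ≈ 900.07, ∠ = arctan(837/331) ≈ 68.42°
|H| = 2 / 7.5369e+05 ≈ 2.6536e-06
Gain = 20 log₁₀(2.6536e-06) ≈ -111.52 dB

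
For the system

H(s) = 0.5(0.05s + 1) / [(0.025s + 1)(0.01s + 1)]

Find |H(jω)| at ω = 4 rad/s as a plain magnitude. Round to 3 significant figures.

0.507

At ω = 4 rad/s:
zero (1 + j4·0.05) = 1 + j0.2 → |·| ≈ 1.0198, ∠ ≈ 11.31°
pole (1 + j4·0.025) = 1 + j0.1 → |·| ≈ 1.005, ∠ ≈ 5.71°
pole (1 + j4·0.01) = 1 + j0.04 → |·| ≈ 1.0008, ∠ ≈ 2.29°
|H| = 0.5 · 1.0198 / (1.005 · 1.0008) ≈ 0.50696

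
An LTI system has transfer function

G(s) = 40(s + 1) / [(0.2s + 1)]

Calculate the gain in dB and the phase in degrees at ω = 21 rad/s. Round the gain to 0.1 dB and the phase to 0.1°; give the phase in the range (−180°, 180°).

45.8 dB, 10.7°

At ω = 21 rad/s:
zero (1 + j21·1) = 1 + j21 → |·| ≈ 21.024, ∠ ≈ 87.27°
pole (1 + j21·0.2) = 1 + j4.2 → |·| ≈ 4.3174, ∠ ≈ 76.61°
|G| = 40 · 21.024 / (4.3174) ≈ 194.78
Gain = 20 log₁₀(194.78) ≈ 45.79 dB
∠G = (87.27°) − (76.61°) = 10.66°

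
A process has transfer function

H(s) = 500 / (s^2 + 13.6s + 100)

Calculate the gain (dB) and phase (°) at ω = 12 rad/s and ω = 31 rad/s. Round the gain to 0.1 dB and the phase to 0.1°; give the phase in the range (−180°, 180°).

At s = jω = j12:
quadratic: (j12)² + 13.6·j12 + 100 = -44 + j163.2 → |·| ≈ 169.03, ∠ ≈ 105.09°
|H| = 500 / 169.03 ≈ 2.9581
Gain = 20 log₁₀(2.9581) ≈ 9.42 dB
∠H = 0.00° − 105.09° = -105.09°

At s = jω = j31:
quadratic: (j31)² + 13.6·j31 + 100 = -861 + j421.6 → |·| ≈ 958.68, ∠ ≈ 153.91°
|H| = 500 / 958.68 ≈ 0.52155
Gain = 20 log₁₀(0.52155) ≈ -5.65 dB
∠H = 0.00° − 153.91° = -153.91°

ω = 12: 9.4 dB, -105.1°; ω = 31: -5.7 dB, -153.9°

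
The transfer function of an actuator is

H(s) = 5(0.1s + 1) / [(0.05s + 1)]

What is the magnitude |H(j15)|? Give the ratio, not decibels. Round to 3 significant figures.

At ω = 15 rad/s:
zero (1 + j15·0.1) = 1 + j1.5 → |·| ≈ 1.8028, ∠ ≈ 56.31°
pole (1 + j15·0.05) = 1 + j0.75 → |·| ≈ 1.25, ∠ ≈ 36.87°
|H| = 5 · 1.8028 / (1.25) ≈ 7.2112

7.21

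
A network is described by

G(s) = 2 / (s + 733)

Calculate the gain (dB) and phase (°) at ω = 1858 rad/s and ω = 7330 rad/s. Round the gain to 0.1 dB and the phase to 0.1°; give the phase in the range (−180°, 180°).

At s = jω = j1858:
pole (s+733): 733 + j1858 → |·| = √(733²+1858²) = √3989453 ≈ 1997.4, ∠ = arctan(1858/733) ≈ 68.47°
|G| = 2 / 1997.4 ≈ 0.0010013
Gain = 20 log₁₀(0.0010013) ≈ -59.99 dB
∠G = 0.00° − 68.47° = -68.47°

At s = jω = j7330:
pole (s+733): 733 + j7330 → |·| = √(733²+7330²) = √54266189 ≈ 7366.6, ∠ = arctan(7330/733) ≈ 84.29°
|G| = 2 / 7366.6 ≈ 0.0002715
Gain = 20 log₁₀(0.0002715) ≈ -71.32 dB
∠G = 0.00° − 84.29° = -84.29°

ω = 1858: -60.0 dB, -68.5°; ω = 7330: -71.3 dB, -84.3°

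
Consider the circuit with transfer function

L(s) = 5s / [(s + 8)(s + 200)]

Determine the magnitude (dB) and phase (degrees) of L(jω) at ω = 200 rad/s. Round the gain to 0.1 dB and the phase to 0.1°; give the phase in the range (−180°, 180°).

-35.1 dB, -42.7°

At s = jω = j200:
zero at origin: s = j200 → |·| = 200, ∠ = 90.00°
pole (s+8): 8 + j200 → |·| = √(8²+200²) = √40064 ≈ 200.16, ∠ = arctan(200/8) ≈ 87.71°
pole (s+200): 200 + j200 → |·| = √(200²+200²) = √80000 ≈ 282.84, ∠ = arctan(200/200) ≈ 45.00°
|L| = 5 · 200 / 56613 ≈ 0.017664
Gain = 20 log₁₀(0.017664) ≈ -35.06 dB
∠L = 90.00° − 132.71° = -42.71°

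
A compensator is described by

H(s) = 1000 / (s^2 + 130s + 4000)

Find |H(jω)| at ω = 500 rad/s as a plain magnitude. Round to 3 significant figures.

Substitute s = j500:
Numerator: 1000 = 1000 + j0
Denominator: (j500)^2 + 130(j500) + 4000 = -246000 + j65000
|N| = √(1000² + 0²) ≈ 1000, ∠N ≈ 0.00°
|D| = √(246000² + 65000²) ≈ 2.5444e+05, ∠D ≈ 165.20°
|H| = 1000 / 2.5444e+05 ≈ 0.0039302

0.00393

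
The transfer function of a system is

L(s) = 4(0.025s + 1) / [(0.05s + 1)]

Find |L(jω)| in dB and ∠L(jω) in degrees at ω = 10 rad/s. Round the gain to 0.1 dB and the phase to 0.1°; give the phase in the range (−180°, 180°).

11.3 dB, -12.5°

At ω = 10 rad/s:
zero (1 + j10·0.025) = 1 + j0.25 → |·| ≈ 1.0308, ∠ ≈ 14.04°
pole (1 + j10·0.05) = 1 + j0.5 → |·| ≈ 1.118, ∠ ≈ 26.57°
|L| = 4 · 1.0308 / (1.118) ≈ 3.688
Gain = 20 log₁₀(3.688) ≈ 11.34 dB
∠L = (14.04°) − (26.57°) = -12.53°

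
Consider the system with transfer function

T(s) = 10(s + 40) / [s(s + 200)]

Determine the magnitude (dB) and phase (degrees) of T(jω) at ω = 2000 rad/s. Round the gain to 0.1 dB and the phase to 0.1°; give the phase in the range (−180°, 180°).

-46.1 dB, -85.4°

At s = jω = j2000:
zero (s+40): 40 + j2000 → |·| = √(40²+2000²) = √4001600 ≈ 2000.4, ∠ = arctan(2000/40) ≈ 88.85°
pole (s+200): 200 + j2000 → |·| = √(200²+2000²) = √4040000 ≈ 2010, ∠ = arctan(2000/200) ≈ 84.29°
pole at origin: |s| = 2000, ∠ = 90.00° (in denominator)
|T| = 10 · 2000.4 / 4.02e+06 ≈ 0.0049761
Gain = 20 log₁₀(0.0049761) ≈ -46.06 dB
∠T = 88.85° − 174.29° = -85.44°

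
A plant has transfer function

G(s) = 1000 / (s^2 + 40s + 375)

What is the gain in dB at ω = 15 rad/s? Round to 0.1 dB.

Substitute s = j15:
Numerator: 1000 = 1000 + j0
Denominator: (j15)^2 + 40(j15) + 375 = 150 + j600
|N| = √(1000² + 0²) ≈ 1000, ∠N ≈ 0.00°
|D| = √(150² + 600²) ≈ 618.47, ∠D ≈ 75.96°
|G| = 1000 / 618.47 ≈ 1.6169
Gain = 20 log₁₀(1.6169) ≈ 4.17 dB

4.2 dB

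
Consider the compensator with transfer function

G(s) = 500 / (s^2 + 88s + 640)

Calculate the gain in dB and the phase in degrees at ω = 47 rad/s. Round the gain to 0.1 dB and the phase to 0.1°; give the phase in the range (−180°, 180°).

Substitute s = j47:
Numerator: 500 = 500 + j0
Denominator: (j47)^2 + 88(j47) + 640 = -1569 + j4136
|N| = √(500² + 0²) ≈ 500, ∠N ≈ 0.00°
|D| = √(1569² + 4136²) ≈ 4423.6, ∠D ≈ 110.77°
|G| = 500 / 4423.6 ≈ 0.11303
Gain = 20 log₁₀(0.11303) ≈ -18.94 dB
∠G = 0.00° − 110.77° = -110.77°

-18.9 dB, -110.8°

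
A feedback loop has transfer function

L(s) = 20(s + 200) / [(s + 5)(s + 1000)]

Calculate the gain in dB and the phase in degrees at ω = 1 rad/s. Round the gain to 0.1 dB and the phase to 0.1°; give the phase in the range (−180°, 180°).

-2.1 dB, -11.1°

At s = jω = j1:
zero (s+200): 200 + j1 → |·| = √(200²+1²) = √40001 ≈ 200, ∠ = arctan(1/200) ≈ 0.29°
pole (s+5): 5 + j1 → |·| = √(5²+1²) = √26 ≈ 5.099, ∠ = arctan(1/5) ≈ 11.31°
pole (s+1000): 1000 + j1 → |·| = √(1000²+1²) = √1000001 ≈ 1000, ∠ = arctan(1/1000) ≈ 0.06°
|L| = 20 · 200 / 5099 ≈ 0.78447
Gain = 20 log₁₀(0.78447) ≈ -2.11 dB
∠L = 0.29° − 11.37° = -11.08°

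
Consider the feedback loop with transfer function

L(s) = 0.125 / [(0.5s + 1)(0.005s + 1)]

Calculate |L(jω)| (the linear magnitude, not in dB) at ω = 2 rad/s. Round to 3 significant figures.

0.0884

At ω = 2 rad/s:
pole (1 + j2·0.5) = 1 + j1 → |·| ≈ 1.4142, ∠ ≈ 45.00°
pole (1 + j2·0.005) = 1 + j0.01 → |·| ≈ 1, ∠ ≈ 0.57°
|L| = 0.125 · 1 / (1.4142 · 1) ≈ 0.088389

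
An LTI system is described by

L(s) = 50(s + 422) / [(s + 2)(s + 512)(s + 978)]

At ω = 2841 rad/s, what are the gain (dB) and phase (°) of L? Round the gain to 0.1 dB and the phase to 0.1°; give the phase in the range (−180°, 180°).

At s = jω = j2841:
zero (s+422): 422 + j2841 → |·| = √(422²+2841²) = √8249365 ≈ 2872.2, ∠ = arctan(2841/422) ≈ 81.55°
pole (s+2): 2 + j2841 → |·| = √(2²+2841²) = √8071285 ≈ 2841, ∠ = arctan(2841/2) ≈ 89.96°
pole (s+512): 512 + j2841 → |·| = √(512²+2841²) = √8333425 ≈ 2886.8, ∠ = arctan(2841/512) ≈ 79.78°
pole (s+978): 978 + j2841 → |·| = √(978²+2841²) = √9027765 ≈ 3004.6, ∠ = arctan(2841/978) ≈ 71.00°
|L| = 50 · 2872.2 / 2.4642e+10 ≈ 5.8279e-06
Gain = 20 log₁₀(5.8279e-06) ≈ -104.69 dB
∠L = 81.55° − 240.74° = -159.19°

-104.7 dB, -159.2°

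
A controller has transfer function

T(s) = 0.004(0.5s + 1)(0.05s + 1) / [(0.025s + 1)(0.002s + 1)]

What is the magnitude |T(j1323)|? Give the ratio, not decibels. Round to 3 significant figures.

1.87

At ω = 1323 rad/s:
zero (1 + j1323·0.5) = 1 + j661.5 → |·| ≈ 661.5, ∠ ≈ 89.91°
zero (1 + j1323·0.05) = 1 + j66.15 → |·| ≈ 66.158, ∠ ≈ 89.13°
pole (1 + j1323·0.025) = 1 + j33.075 → |·| ≈ 33.09, ∠ ≈ 88.27°
pole (1 + j1323·0.002) = 1 + j2.646 → |·| ≈ 2.8287, ∠ ≈ 69.30°
|T| = 0.004 · 661.5 · 66.158 / (33.09 · 2.8287) ≈ 1.8702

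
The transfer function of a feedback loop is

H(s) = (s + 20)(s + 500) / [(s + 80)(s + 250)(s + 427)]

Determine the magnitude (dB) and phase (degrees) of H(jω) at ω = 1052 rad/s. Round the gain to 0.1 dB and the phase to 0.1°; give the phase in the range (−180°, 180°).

-60.5 dB, -76.7°

At s = jω = j1052:
zero (s+20): 20 + j1052 → |·| = √(20²+1052²) = √1107104 ≈ 1052.2, ∠ = arctan(1052/20) ≈ 88.91°
zero (s+500): 500 + j1052 → |·| = √(500²+1052²) = √1356704 ≈ 1164.8, ∠ = arctan(1052/500) ≈ 64.58°
pole (s+80): 80 + j1052 → |·| = √(80²+1052²) = √1113104 ≈ 1055, ∠ = arctan(1052/80) ≈ 85.65°
pole (s+250): 250 + j1052 → |·| = √(250²+1052²) = √1169204 ≈ 1081.3, ∠ = arctan(1052/250) ≈ 76.63°
pole (s+427): 427 + j1052 → |·| = √(427²+1052²) = √1289033 ≈ 1135.4, ∠ = arctan(1052/427) ≈ 67.91°
|H| = 1 · 1.2256e+06 / 1.2952e+09 ≈ 0.00094626
Gain = 20 log₁₀(0.00094626) ≈ -60.48 dB
∠H = 153.49° − 230.19° = -76.70°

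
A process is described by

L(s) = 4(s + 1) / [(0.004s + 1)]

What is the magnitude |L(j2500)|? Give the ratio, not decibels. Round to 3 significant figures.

At ω = 2500 rad/s:
zero (1 + j2500·1) = 1 + j2500 → |·| ≈ 2500, ∠ ≈ 89.98°
pole (1 + j2500·0.004) = 1 + j10 → |·| ≈ 10.05, ∠ ≈ 84.29°
|L| = 4 · 2500 / (10.05) ≈ 995.02

995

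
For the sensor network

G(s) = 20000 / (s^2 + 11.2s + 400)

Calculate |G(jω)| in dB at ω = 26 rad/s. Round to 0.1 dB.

34.0 dB

At s = jω = j26:
quadratic: (j26)² + 11.2·j26 + 400 = -276 + j291.2 → |·| ≈ 401.21, ∠ ≈ 133.46°
|G| = 20000 / 401.21 ≈ 49.849
Gain = 20 log₁₀(49.849) ≈ 33.95 dB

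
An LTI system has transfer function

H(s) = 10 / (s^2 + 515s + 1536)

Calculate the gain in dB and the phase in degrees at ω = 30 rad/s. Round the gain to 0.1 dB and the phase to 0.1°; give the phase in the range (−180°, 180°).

Substitute s = j30:
Numerator: 10 = 10 + j0
Denominator: (j30)^2 + 515(j30) + 1536 = 636 + j15450
|N| = √(10² + 0²) ≈ 10, ∠N ≈ 0.00°
|D| = √(636² + 15450²) ≈ 15463, ∠D ≈ 87.64°
|H| = 10 / 15463 ≈ 0.00064671
Gain = 20 log₁₀(0.00064671) ≈ -63.79 dB
∠H = 0.00° − 87.64° = -87.64°

-63.8 dB, -87.6°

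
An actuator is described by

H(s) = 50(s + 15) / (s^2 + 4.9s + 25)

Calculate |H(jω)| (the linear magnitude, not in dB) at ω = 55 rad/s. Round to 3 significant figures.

0.946

At s = jω = j55:
zero (s+15): 15 + j55 → |·| = √(15²+55²) = √3250 ≈ 57.009, ∠ = arctan(55/15) ≈ 74.74°
quadratic: (j55)² + 4.9·j55 + 25 = -3000 + j269.5 → |·| ≈ 3012.1, ∠ ≈ 174.87°
|H| = 50 · 57.009 / 3012.1 ≈ 0.94633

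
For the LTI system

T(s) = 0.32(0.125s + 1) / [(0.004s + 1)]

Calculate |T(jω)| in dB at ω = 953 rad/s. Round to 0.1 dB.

At ω = 953 rad/s:
zero (1 + j953·0.125) = 1 + j119.125 → |·| ≈ 119.13, ∠ ≈ 89.52°
pole (1 + j953·0.004) = 1 + j3.812 → |·| ≈ 3.941, ∠ ≈ 75.30°
|T| = 0.32 · 119.13 / (3.941) ≈ 9.6731
Gain = 20 log₁₀(9.6731) ≈ 19.71 dB

19.7 dB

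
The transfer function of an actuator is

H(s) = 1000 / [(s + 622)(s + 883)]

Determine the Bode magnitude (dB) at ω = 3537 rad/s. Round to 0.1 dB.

-82.3 dB

At s = jω = j3537:
pole (s+622): 622 + j3537 → |·| = √(622²+3537²) = √12897253 ≈ 3591.3, ∠ = arctan(3537/622) ≈ 80.03°
pole (s+883): 883 + j3537 → |·| = √(883²+3537²) = √13290058 ≈ 3645.6, ∠ = arctan(3537/883) ≈ 75.98°
|H| = 1000 / 1.3092e+07 ≈ 7.6383e-05
Gain = 20 log₁₀(7.6383e-05) ≈ -82.34 dB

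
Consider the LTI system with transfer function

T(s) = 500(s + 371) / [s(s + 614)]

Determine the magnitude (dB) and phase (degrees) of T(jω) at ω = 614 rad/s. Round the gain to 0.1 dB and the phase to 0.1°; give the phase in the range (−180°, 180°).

At s = jω = j614:
zero (s+371): 371 + j614 → |·| = √(371²+614²) = √514637 ≈ 717.38, ∠ = arctan(614/371) ≈ 58.86°
pole (s+614): 614 + j614 → |·| = √(614²+614²) = √753992 ≈ 868.33, ∠ = arctan(614/614) ≈ 45.00°
pole at origin: |s| = 614, ∠ = 90.00° (in denominator)
|T| = 500 · 717.38 / 5.3315e+05 ≈ 0.67278
Gain = 20 log₁₀(0.67278) ≈ -3.44 dB
∠T = 58.86° − 135.00° = -76.14°

-3.4 dB, -76.1°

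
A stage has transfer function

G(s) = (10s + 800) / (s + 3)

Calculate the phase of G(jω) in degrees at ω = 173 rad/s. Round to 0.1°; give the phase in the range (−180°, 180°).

-23.8°

Substitute s = j173:
Numerator: 10(j173) + 800 = 800 + j1730
Denominator: (j173) + 3 = 3 + j173
|N| = √(800² + 1730²) ≈ 1906, ∠N ≈ 65.18°
|D| = √(3² + 173²) ≈ 173.03, ∠D ≈ 89.01°
∠G = 65.18° − 89.01° = -23.83°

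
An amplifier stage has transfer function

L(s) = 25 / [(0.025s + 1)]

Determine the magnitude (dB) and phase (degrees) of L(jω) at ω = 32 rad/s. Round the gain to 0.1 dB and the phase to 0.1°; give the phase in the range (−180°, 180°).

At ω = 32 rad/s:
pole (1 + j32·0.025) = 1 + j0.8 → |·| ≈ 1.2806, ∠ ≈ 38.66°
|L| = 25 · 1 / (1.2806) ≈ 19.522
Gain = 20 log₁₀(19.522) ≈ 25.81 dB
∠L = (0°) − (38.66°) = -38.66°

25.8 dB, -38.7°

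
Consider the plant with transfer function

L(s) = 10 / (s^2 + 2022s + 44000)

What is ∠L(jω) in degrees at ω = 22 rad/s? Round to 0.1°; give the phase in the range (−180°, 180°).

Substitute s = j22:
Numerator: 10 = 10 + j0
Denominator: (j22)^2 + 2022(j22) + 44000 = 43516 + j44484
|N| = √(10² + 0²) ≈ 10, ∠N ≈ 0.00°
|D| = √(43516² + 44484²) ≈ 62229, ∠D ≈ 45.63°
∠L = 0.00° − 45.63° = -45.63°

-45.6°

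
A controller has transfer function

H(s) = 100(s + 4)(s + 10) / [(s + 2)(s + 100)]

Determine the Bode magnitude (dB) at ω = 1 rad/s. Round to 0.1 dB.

25.4 dB

At s = jω = j1:
zero (s+4): 4 + j1 → |·| = √(4²+1²) = √17 ≈ 4.1231, ∠ = arctan(1/4) ≈ 14.04°
zero (s+10): 10 + j1 → |·| = √(10²+1²) = √101 ≈ 10.05, ∠ = arctan(1/10) ≈ 5.71°
pole (s+2): 2 + j1 → |·| = √(2²+1²) = √5 ≈ 2.2361, ∠ = arctan(1/2) ≈ 26.57°
pole (s+100): 100 + j1 → |·| = √(100²+1²) = √10001 ≈ 100, ∠ = arctan(1/100) ≈ 0.57°
|H| = 100 · 41.437 / 223.61 ≈ 18.531
Gain = 20 log₁₀(18.531) ≈ 25.36 dB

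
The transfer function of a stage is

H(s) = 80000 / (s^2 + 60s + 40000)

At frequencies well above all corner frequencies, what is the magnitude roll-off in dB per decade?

-40 dB/decade

Each pole contributes −20 dB/decade at high frequency; each zero contributes +20 dB/decade.
Net: 0 zero(s) − 2 pole(s) → -40 dB/decade.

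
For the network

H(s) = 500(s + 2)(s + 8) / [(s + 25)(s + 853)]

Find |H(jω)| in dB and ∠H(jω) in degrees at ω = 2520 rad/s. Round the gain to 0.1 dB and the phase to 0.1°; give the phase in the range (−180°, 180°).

53.5 dB, 19.0°

At s = jω = j2520:
zero (s+2): 2 + j2520 → |·| = √(2²+2520²) = √6350404 ≈ 2520, ∠ = arctan(2520/2) ≈ 89.95°
zero (s+8): 8 + j2520 → |·| = √(8²+2520²) = √6350464 ≈ 2520, ∠ = arctan(2520/8) ≈ 89.82°
pole (s+25): 25 + j2520 → |·| = √(25²+2520²) = √6351025 ≈ 2520.1, ∠ = arctan(2520/25) ≈ 89.43°
pole (s+853): 853 + j2520 → |·| = √(853²+2520²) = √7078009 ≈ 2660.5, ∠ = arctan(2520/853) ≈ 71.30°
|H| = 500 · 6.3504e+06 / 6.7047e+06 ≈ 473.58
Gain = 20 log₁₀(473.58) ≈ 53.51 dB
∠H = 179.77° − 160.73° = 19.04°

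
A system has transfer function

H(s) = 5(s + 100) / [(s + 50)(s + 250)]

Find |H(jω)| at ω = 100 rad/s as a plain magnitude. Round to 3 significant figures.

0.0235

At s = jω = j100:
zero (s+100): 100 + j100 → |·| = √(100²+100²) = √20000 ≈ 141.42, ∠ = arctan(100/100) ≈ 45.00°
pole (s+50): 50 + j100 → |·| = √(50²+100²) = √12500 ≈ 111.8, ∠ = arctan(100/50) ≈ 63.43°
pole (s+250): 250 + j100 → |·| = √(250²+100²) = √72500 ≈ 269.26, ∠ = arctan(100/250) ≈ 21.80°
|H| = 5 · 141.42 / 30103 ≈ 0.023489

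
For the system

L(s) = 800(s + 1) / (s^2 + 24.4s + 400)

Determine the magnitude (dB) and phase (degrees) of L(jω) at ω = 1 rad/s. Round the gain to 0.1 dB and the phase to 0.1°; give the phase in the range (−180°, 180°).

At s = jω = j1:
zero (s+1): 1 + j1 → |·| = √(1²+1²) = √2 ≈ 1.4142, ∠ = arctan(1/1) ≈ 45.00°
quadratic: (j1)² + 24.4·j1 + 400 = 399 + j24.4 → |·| ≈ 399.75, ∠ ≈ 3.50°
|L| = 800 · 1.4142 / 399.75 ≈ 2.8302
Gain = 20 log₁₀(2.8302) ≈ 9.04 dB
∠L = 45.00° − 3.50° = 41.50°

9.0 dB, 41.5°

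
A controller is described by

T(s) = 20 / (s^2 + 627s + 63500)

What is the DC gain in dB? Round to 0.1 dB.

T(0) = 20 / 63500 ≈ 0.00031496
20 log₁₀(0.00031496) ≈ -70.03 dB

-70.0 dB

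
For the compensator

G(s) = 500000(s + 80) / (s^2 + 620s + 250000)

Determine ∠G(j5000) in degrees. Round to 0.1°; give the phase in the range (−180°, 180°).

-83.8°

At s = jω = j5000:
zero (s+80): 80 + j5000 → |·| = √(80²+5000²) = √25006400 ≈ 5000.6, ∠ = arctan(5000/80) ≈ 89.08°
quadratic: (j5000)² + 620·j5000 + 250000 = -24750000 + j3100000 → |·| ≈ 2.4943e+07, ∠ ≈ 172.86°
∠G = 89.08° − 172.86° = -83.78°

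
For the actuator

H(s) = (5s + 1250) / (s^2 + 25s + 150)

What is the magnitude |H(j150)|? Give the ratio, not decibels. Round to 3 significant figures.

0.0643

Substitute s = j150:
Numerator: 5(j150) + 1250 = 1250 + j750
Denominator: (j150)^2 + 25(j150) + 150 = -22350 + j3750
|N| = √(1250² + 750²) ≈ 1457.7, ∠N ≈ 30.96°
|D| = √(22350² + 3750²) ≈ 22662, ∠D ≈ 170.48°
|H| = 1457.7 / 22662 ≈ 0.064324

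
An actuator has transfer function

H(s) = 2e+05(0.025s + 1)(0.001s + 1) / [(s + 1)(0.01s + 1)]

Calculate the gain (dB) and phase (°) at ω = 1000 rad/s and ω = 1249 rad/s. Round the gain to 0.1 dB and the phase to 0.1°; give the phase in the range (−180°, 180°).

At ω = 1000 rad/s:
zero (1 + j1000·0.025) = 1 + j25 → |·| ≈ 25.02, ∠ ≈ 87.71°
zero (1 + j1000·0.001) = 1 + j1 → |·| ≈ 1.4142, ∠ ≈ 45.00°
pole (1 + j1000·1) = 1 + j1000 → |·| ≈ 1000, ∠ ≈ 89.94°
pole (1 + j1000·0.01) = 1 + j10 → |·| ≈ 10.05, ∠ ≈ 84.29°
|H| = 2e+05 · 25.02 · 1.4142 / (1000 · 10.05) ≈ 704.14
Gain = 20 log₁₀(704.14) ≈ 56.95 dB
∠H = (87.71° + 45.00°) − (89.94° + 84.29°) = -41.52°

At ω = 1249 rad/s:
zero (1 + j1249·0.025) = 1 + j31.225 → |·| ≈ 31.241, ∠ ≈ 88.17°
zero (1 + j1249·0.001) = 1 + j1.249 → |·| ≈ 1.6, ∠ ≈ 51.32°
pole (1 + j1249·1) = 1 + j1249 → |·| ≈ 1249, ∠ ≈ 89.95°
pole (1 + j1249·0.01) = 1 + j12.49 → |·| ≈ 12.53, ∠ ≈ 85.42°
|H| = 2e+05 · 31.241 · 1.6 / (1249 · 12.53) ≈ 638.79
Gain = 20 log₁₀(638.79) ≈ 56.11 dB
∠H = (88.17° + 51.32°) − (89.95° + 85.42°) = -35.88°

ω = 1000: 57.0 dB, -41.5°; ω = 1249: 56.1 dB, -35.9°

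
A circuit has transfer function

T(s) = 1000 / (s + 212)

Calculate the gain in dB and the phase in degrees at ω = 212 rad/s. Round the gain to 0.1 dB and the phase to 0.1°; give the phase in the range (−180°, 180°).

At s = jω = j212:
pole (s+212): 212 + j212 → |·| = √(212²+212²) = √89888 ≈ 299.81, ∠ = arctan(212/212) ≈ 45.00°
|T| = 1000 / 299.81 ≈ 3.3354
Gain = 20 log₁₀(3.3354) ≈ 10.46 dB
∠T = 0.00° − 45.00° = -45.00°

10.5 dB, -45.0°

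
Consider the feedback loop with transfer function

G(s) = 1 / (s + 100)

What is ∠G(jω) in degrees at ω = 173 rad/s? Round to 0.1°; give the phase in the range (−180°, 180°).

Substitute s = j173:
Numerator: 1 = 1 + j0
Denominator: (j173) + 100 = 100 + j173
|N| = √(1² + 0²) ≈ 1, ∠N ≈ 0.00°
|D| = √(100² + 173²) ≈ 199.82, ∠D ≈ 59.97°
∠G = 0.00° − 59.97° = -59.97°

-60.0°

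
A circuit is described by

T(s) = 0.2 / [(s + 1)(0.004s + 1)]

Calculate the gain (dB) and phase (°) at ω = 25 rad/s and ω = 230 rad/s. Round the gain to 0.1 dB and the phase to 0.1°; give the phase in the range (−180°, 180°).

ω = 25: -42.0 dB, -93.4°; ω = 230: -63.9 dB, -132.4°

At ω = 25 rad/s:
pole (1 + j25·1) = 1 + j25 → |·| ≈ 25.02, ∠ ≈ 87.71°
pole (1 + j25·0.004) = 1 + j0.1 → |·| ≈ 1.005, ∠ ≈ 5.71°
|T| = 0.2 · 1 / (25.02 · 1.005) ≈ 0.0079538
Gain = 20 log₁₀(0.0079538) ≈ -41.99 dB
∠T = (0°) − (87.71° + 5.71°) = -93.42°

At ω = 230 rad/s:
pole (1 + j230·1) = 1 + j230 → |·| ≈ 230, ∠ ≈ 89.75°
pole (1 + j230·0.004) = 1 + j0.92 → |·| ≈ 1.3588, ∠ ≈ 42.61°
|T| = 0.2 · 1 / (230 · 1.3588) ≈ 0.00063995
Gain = 20 log₁₀(0.00063995) ≈ -63.88 dB
∠T = (0°) − (89.75° + 42.61°) = -132.36°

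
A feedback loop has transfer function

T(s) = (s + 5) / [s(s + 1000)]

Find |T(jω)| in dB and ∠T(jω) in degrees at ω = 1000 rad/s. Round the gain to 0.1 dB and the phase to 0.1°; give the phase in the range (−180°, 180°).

At s = jω = j1000:
zero (s+5): 5 + j1000 → |·| = √(5²+1000²) = √1000025 ≈ 1000, ∠ = arctan(1000/5) ≈ 89.71°
pole (s+1000): 1000 + j1000 → |·| = √(1000²+1000²) = √2000000 ≈ 1414.2, ∠ = arctan(1000/1000) ≈ 45.00°
pole at origin: |s| = 1000, ∠ = 90.00° (in denominator)
|T| = 1 · 1000 / 1.4142e+06 ≈ 0.00070711
Gain = 20 log₁₀(0.00070711) ≈ -63.01 dB
∠T = 89.71° − 135.00° = -45.29°

-63.0 dB, -45.3°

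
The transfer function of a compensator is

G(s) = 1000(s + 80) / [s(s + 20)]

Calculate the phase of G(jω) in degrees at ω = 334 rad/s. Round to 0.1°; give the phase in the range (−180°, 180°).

At s = jω = j334:
zero (s+80): 80 + j334 → |·| = √(80²+334²) = √117956 ≈ 343.45, ∠ = arctan(334/80) ≈ 76.53°
pole (s+20): 20 + j334 → |·| = √(20²+334²) = √111956 ≈ 334.6, ∠ = arctan(334/20) ≈ 86.57°
pole at origin: |s| = 334, ∠ = 90.00° (in denominator)
∠G = 76.53° − 176.57° = -100.04°

-100.0°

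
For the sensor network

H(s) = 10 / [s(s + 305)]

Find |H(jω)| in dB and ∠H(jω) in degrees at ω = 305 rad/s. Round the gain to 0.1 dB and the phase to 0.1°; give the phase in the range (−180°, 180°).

-82.4 dB, -135.0°

At s = jω = j305:
pole (s+305): 305 + j305 → |·| = √(305²+305²) = √186050 ≈ 431.34, ∠ = arctan(305/305) ≈ 45.00°
pole at origin: |s| = 305, ∠ = 90.00° (in denominator)
|H| = 10 / 1.3156e+05 ≈ 7.6011e-05
Gain = 20 log₁₀(7.6011e-05) ≈ -82.38 dB
∠H = 0.00° − 135.00° = -135.00°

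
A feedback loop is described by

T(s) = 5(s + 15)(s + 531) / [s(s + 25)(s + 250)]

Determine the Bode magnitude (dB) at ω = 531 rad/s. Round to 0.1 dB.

-38.4 dB

At s = jω = j531:
zero (s+15): 15 + j531 → |·| = √(15²+531²) = √282186 ≈ 531.21, ∠ = arctan(531/15) ≈ 88.38°
zero (s+531): 531 + j531 → |·| = √(531²+531²) = √563922 ≈ 750.95, ∠ = arctan(531/531) ≈ 45.00°
pole (s+25): 25 + j531 → |·| = √(25²+531²) = √282586 ≈ 531.59, ∠ = arctan(531/25) ≈ 87.30°
pole (s+250): 250 + j531 → |·| = √(250²+531²) = √344461 ≈ 586.91, ∠ = arctan(531/250) ≈ 64.79°
pole at origin: |s| = 531, ∠ = 90.00° (in denominator)
|T| = 5 · 3.9891e+05 / 1.6567e+08 ≈ 0.012039
Gain = 20 log₁₀(0.012039) ≈ -38.39 dB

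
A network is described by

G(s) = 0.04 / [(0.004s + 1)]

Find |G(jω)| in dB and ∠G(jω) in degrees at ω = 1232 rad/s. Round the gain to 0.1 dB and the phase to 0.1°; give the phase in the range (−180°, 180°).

-42.0 dB, -78.5°

At ω = 1232 rad/s:
pole (1 + j1232·0.004) = 1 + j4.928 → |·| ≈ 5.0284, ∠ ≈ 78.53°
|G| = 0.04 · 1 / (5.0284) ≈ 0.0079548
Gain = 20 log₁₀(0.0079548) ≈ -41.99 dB
∠G = (0°) − (78.53°) = -78.53°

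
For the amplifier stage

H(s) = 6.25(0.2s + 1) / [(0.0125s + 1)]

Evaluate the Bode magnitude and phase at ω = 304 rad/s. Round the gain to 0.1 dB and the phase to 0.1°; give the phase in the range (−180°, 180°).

At ω = 304 rad/s:
zero (1 + j304·0.2) = 1 + j60.8 → |·| ≈ 60.808, ∠ ≈ 89.06°
pole (1 + j304·0.0125) = 1 + j3.8 → |·| ≈ 3.9294, ∠ ≈ 75.26°
|H| = 6.25 · 60.808 / (3.9294) ≈ 96.72
Gain = 20 log₁₀(96.72) ≈ 39.71 dB
∠H = (89.06°) − (75.26°) = 13.80°

39.7 dB, 13.8°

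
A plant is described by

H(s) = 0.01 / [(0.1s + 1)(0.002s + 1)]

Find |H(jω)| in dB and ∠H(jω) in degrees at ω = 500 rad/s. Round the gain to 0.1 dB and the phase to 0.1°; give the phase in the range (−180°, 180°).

-77.0 dB, -133.9°

At ω = 500 rad/s:
pole (1 + j500·0.1) = 1 + j50 → |·| ≈ 50.01, ∠ ≈ 88.85°
pole (1 + j500·0.002) = 1 + j1 → |·| ≈ 1.4142, ∠ ≈ 45.00°
|H| = 0.01 · 1 / (50.01 · 1.4142) ≈ 0.00014139
Gain = 20 log₁₀(0.00014139) ≈ -76.99 dB
∠H = (0°) − (88.85° + 45.00°) = -133.85°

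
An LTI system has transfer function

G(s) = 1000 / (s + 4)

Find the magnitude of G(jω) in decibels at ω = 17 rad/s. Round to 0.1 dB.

At s = jω = j17:
pole (s+4): 4 + j17 → |·| = √(4²+17²) = √305 ≈ 17.464, ∠ = arctan(17/4) ≈ 76.76°
|G| = 1000 / 17.464 ≈ 57.261
Gain = 20 log₁₀(57.261) ≈ 35.16 dB

35.2 dB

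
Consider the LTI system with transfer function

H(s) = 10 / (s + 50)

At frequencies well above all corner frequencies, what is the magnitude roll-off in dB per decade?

-20 dB/decade

Each pole contributes −20 dB/decade at high frequency; each zero contributes +20 dB/decade.
Net: 0 zero(s) − 1 pole(s) → -20 dB/decade.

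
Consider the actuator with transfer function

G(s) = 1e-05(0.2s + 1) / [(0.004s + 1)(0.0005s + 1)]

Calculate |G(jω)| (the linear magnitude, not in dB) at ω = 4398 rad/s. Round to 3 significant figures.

At ω = 4398 rad/s:
zero (1 + j4398·0.2) = 1 + j879.6 → |·| ≈ 879.6, ∠ ≈ 89.93°
pole (1 + j4398·0.004) = 1 + j17.592 → |·| ≈ 17.62, ∠ ≈ 86.75°
pole (1 + j4398·0.0005) = 1 + j2.199 → |·| ≈ 2.4157, ∠ ≈ 65.55°
|G| = 1e-05 · 879.6 / (17.62 · 2.4157) ≈ 0.00020665

0.000207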